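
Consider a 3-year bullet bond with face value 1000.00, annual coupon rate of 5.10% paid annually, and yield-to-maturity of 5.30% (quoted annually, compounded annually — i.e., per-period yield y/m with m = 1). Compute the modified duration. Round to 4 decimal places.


Answer: Modified duration = 2.7126

Derivation:
Coupon per period c = face * coupon_rate / m = 51.000000
Periods per year m = 1; per-period yield y/m = 0.053000
Number of cashflows N = 3
Cashflows (t years, CF_t, discount factor 1/(1+y/m)^(m*t), PV):
  t = 1.0000: CF_t = 51.000000, DF = 0.949668, PV = 48.433048
  t = 2.0000: CF_t = 51.000000, DF = 0.901869, PV = 45.995298
  t = 3.0000: CF_t = 1051.000000, DF = 0.856475, PV = 900.155631
Price P = sum_t PV_t = 994.583977
First compute Macaulay numerator sum_t t * PV_t:
  t * PV_t at t = 1.0000: 48.433048
  t * PV_t at t = 2.0000: 91.990595
  t * PV_t at t = 3.0000: 2700.466892
Macaulay duration D = 2840.890536 / 994.583977 = 2.856361
Modified duration = D / (1 + y/m) = 2.856361 / (1 + 0.053000) = 2.712593


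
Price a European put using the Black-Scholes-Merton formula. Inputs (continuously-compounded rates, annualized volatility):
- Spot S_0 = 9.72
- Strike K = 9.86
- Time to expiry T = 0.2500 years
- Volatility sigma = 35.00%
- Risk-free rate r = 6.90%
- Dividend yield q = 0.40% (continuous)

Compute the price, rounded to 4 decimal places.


Answer: Price = 0.6670

Derivation:
d1 = (ln(S/K) + (r - q + 0.5*sigma^2) * T) / (sigma * sqrt(T)) = 0.09863971
d2 = d1 - sigma * sqrt(T) = -0.07636029
exp(-rT) = 0.98289793; exp(-qT) = 0.99900050
P = K * exp(-rT) * N(-d2) - S_0 * exp(-qT) * N(-d1)
N(-d1) = 0.46071217; N(-d2) = 0.53043377
P = 9.8600 * 0.98289793 * 0.53043377 - 9.7200 * 0.99900050 * 0.46071217 = 0.6670


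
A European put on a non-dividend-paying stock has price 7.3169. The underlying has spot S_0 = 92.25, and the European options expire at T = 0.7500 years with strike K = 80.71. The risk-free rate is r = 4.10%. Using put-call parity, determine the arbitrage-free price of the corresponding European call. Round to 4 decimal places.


Put-call parity: C - P = S_0 * exp(-qT) - K * exp(-rT).
S_0 * exp(-qT) = 92.2500 * 1.00000000 = 92.25000000
K * exp(-rT) = 80.7100 * 0.96971797 = 78.26593754
C = P + S*exp(-qT) - K*exp(-rT)
C = 7.3169 + 92.25000000 - 78.26593754 = 21.3010

Answer: Call price = 21.3010


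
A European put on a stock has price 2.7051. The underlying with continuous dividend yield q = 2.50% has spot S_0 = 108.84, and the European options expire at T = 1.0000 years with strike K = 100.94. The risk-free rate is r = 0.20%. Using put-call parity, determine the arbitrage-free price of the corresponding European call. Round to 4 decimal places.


Answer: Call price = 8.1195

Derivation:
Put-call parity: C - P = S_0 * exp(-qT) - K * exp(-rT).
S_0 * exp(-qT) = 108.8400 * 0.97530991 = 106.15273083
K * exp(-rT) = 100.9400 * 0.99800200 = 100.73832175
C = P + S*exp(-qT) - K*exp(-rT)
C = 2.7051 + 106.15273083 - 100.73832175 = 8.1195


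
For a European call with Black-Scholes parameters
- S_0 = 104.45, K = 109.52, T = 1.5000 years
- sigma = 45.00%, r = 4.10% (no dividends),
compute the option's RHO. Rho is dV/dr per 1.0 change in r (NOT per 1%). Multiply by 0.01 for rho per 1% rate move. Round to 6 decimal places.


Answer: Rho = 61.993416

Derivation:
d1 = 0.3011535271; d2 = -0.2499816650
phi(d1) = 0.3812556023; exp(-qT) = 1.0000000000; exp(-rT) = 0.9403529457
N(d2) = 0.4013007639
Rho = K*T*exp(-rT)*N(d2) = 109.5200 * 1.5000 * 0.9403529457 * 0.4013007639 = 61.993416


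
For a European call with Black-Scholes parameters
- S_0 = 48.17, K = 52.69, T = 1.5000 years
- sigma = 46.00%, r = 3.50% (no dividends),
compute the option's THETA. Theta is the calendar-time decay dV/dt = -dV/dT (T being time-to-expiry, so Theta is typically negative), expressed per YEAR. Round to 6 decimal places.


Answer: Theta = -4.162875

Derivation:
d1 = 0.2156806540; d2 = -0.3477019869
phi(d1) = 0.3897703321; exp(-qT) = 1.0000000000; exp(-rT) = 0.9488543211
Theta = -S*exp(-qT)*phi(d1)*sigma/(2*sqrt(T)) - r*K*exp(-rT)*N(d2) + q*S*exp(-qT)*N(d1)
N(d1) = 0.5853816589; N(d2) = 0.3640320022; sqrt(T) = 1.2247448714
Term 1 = -48.1700 * 1.0000000000 * 0.3897703321 * 0.4600 / (2 * 1.2247448714) = -3.5258808485
Term 2 = -0.0350 * 52.6900 * 0.9488543211 * 0.3640320022 = -0.6369940078
Term 3 = 0 (no dividend yield, q = 0)
Theta = -3.5258808485 + (-0.6369940078) + (0.0000000000) = -4.162875


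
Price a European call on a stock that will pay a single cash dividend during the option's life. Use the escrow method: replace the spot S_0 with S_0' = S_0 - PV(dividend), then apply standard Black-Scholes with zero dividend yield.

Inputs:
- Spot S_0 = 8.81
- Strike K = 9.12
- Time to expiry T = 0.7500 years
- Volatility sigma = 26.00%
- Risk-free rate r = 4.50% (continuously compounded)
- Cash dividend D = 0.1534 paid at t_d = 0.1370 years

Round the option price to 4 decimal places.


Answer: Price = 0.7059

Derivation:
PV(D) = D * exp(-r * t_d) = 0.1534 * 0.99385396 = 0.15245720
S_0' = S_0 - PV(D) = 8.8100 - 0.15245720 = 8.65754280
d1 = (ln(S_0'/K) + (r + sigma^2/2)*T) / (sigma*sqrt(T)) = 0.03135961
d2 = d1 - sigma*sqrt(T) = -0.19380699
exp(-rT) = 0.96681318
N(d1) = 0.51250862; N(d2) = 0.42316351
C = S_0' * N(d1) - K * exp(-rT) * N(d2) = 8.65754280 * 0.51250862 - 9.1200 * 0.96681318 * 0.42316351 = 0.7059


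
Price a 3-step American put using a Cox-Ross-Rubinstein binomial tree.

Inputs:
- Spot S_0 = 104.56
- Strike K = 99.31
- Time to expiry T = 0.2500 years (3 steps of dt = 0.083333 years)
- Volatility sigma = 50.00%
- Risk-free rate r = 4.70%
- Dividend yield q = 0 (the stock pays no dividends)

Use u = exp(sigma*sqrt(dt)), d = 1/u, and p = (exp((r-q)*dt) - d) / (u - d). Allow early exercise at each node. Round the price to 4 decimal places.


Answer: Price = V(0,0) = 7.9474

Derivation:
dt = T/N = 0.083333
u = exp(sigma*sqrt(dt)) = 1.155274; d = 1/u = 0.865596
p = (exp((r-q)*dt) - d) / (u - d) = 0.477525
Discount per step: exp(-r*dt) = 0.996091
Stock lattice S(k, i) with i counting down-moves:
  k=0: S(0,0) = 104.5600
  k=1: S(1,0) = 120.7955; S(1,1) = 90.5067
  k=2: S(2,0) = 139.5518; S(2,1) = 104.5600; S(2,2) = 78.3422
  k=3: S(3,0) = 161.2206; S(3,1) = 120.7955; S(3,2) = 90.5067; S(3,3) = 67.8126
Terminal payoffs V(N, i) = max(K - S_T, 0):
  V(3,0) = 0.000000; V(3,1) = 0.000000; V(3,2) = 8.803334; V(3,3) = 31.497376
Backward induction: V(k, i) = exp(-r*dt) * [p * V(k+1, i) + (1-p) * V(k+1, i+1)]; then take max(V_cont, immediate exercise) for American.
  V(2,0) = exp(-r*dt) * [p*0.000000 + (1-p)*0.000000] = 0.000000; exercise = 0.000000; V(2,0) = max -> 0.000000
  V(2,1) = exp(-r*dt) * [p*0.000000 + (1-p)*8.803334] = 4.581539; exercise = 0.000000; V(2,1) = max -> 4.581539
  V(2,2) = exp(-r*dt) * [p*8.803334 + (1-p)*31.497376] = 20.579634; exercise = 20.967837; V(2,2) = max -> 20.967837
  V(1,0) = exp(-r*dt) * [p*0.000000 + (1-p)*4.581539] = 2.384381; exercise = 0.000000; V(1,0) = max -> 2.384381
  V(1,1) = exp(-r*dt) * [p*4.581539 + (1-p)*20.967837] = 13.091588; exercise = 8.803334; V(1,1) = max -> 13.091588
  V(0,0) = exp(-r*dt) * [p*2.384381 + (1-p)*13.091588] = 7.947437; exercise = 0.000000; V(0,0) = max -> 7.947437


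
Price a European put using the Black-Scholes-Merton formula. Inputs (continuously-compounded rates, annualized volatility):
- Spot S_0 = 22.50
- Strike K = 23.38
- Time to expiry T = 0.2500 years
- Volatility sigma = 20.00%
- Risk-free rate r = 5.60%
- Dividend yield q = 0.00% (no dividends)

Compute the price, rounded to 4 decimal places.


d1 = (ln(S/K) + (r - q + 0.5*sigma^2) * T) / (sigma * sqrt(T)) = -0.19365647
d2 = d1 - sigma * sqrt(T) = -0.29365647
exp(-rT) = 0.98609754; exp(-qT) = 1.00000000
P = K * exp(-rT) * N(-d2) - S_0 * exp(-qT) * N(-d1)
N(-d1) = 0.57677756; N(-d2) = 0.61548979
P = 23.3800 * 0.98609754 * 0.61548979 - 22.5000 * 1.00000000 * 0.57677756 = 1.2126

Answer: Price = 1.2126


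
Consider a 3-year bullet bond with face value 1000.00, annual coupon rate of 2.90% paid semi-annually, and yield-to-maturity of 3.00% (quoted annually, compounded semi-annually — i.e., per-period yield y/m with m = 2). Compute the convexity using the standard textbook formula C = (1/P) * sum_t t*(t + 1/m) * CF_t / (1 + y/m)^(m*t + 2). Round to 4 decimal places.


Coupon per period c = face * coupon_rate / m = 14.500000
Periods per year m = 2; per-period yield y/m = 0.015000
Number of cashflows N = 6
Cashflows (t years, CF_t, discount factor 1/(1+y/m)^(m*t), PV):
  t = 0.5000: CF_t = 14.500000, DF = 0.985222, PV = 14.285714
  t = 1.0000: CF_t = 14.500000, DF = 0.970662, PV = 14.074595
  t = 1.5000: CF_t = 14.500000, DF = 0.956317, PV = 13.866596
  t = 2.0000: CF_t = 14.500000, DF = 0.942184, PV = 13.661671
  t = 2.5000: CF_t = 14.500000, DF = 0.928260, PV = 13.459775
  t = 3.0000: CF_t = 1014.500000, DF = 0.914542, PV = 927.803054
Price P = sum_t PV_t = 997.151406
Convexity numerator sum_t t*(t + 1/m) * CF_t / (1+y/m)^(m*t + 2):
  t = 0.5000: term = 6.933298
  t = 1.0000: term = 20.492507
  t = 1.5000: term = 40.379324
  t = 2.0000: term = 66.304309
  t = 2.5000: term = 97.986663
  t = 3.0000: term = 9456.120819
Convexity = (1/P) * sum = 9688.216920 / 997.151406 = 9.715894

Answer: Convexity = 9.7159


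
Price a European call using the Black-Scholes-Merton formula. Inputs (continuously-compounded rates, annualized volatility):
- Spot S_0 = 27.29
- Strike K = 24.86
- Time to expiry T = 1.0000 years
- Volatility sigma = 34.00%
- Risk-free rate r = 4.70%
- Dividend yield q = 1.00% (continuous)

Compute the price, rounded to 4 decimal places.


Answer: Price = 5.3199

Derivation:
d1 = (ln(S/K) + (r - q + 0.5*sigma^2) * T) / (sigma * sqrt(T)) = 0.55311838
d2 = d1 - sigma * sqrt(T) = 0.21311838
exp(-rT) = 0.95408740; exp(-qT) = 0.99004983
C = S_0 * exp(-qT) * N(d1) - K * exp(-rT) * N(d2)
N(d1) = 0.70990882; N(d2) = 0.58438268
C = 27.2900 * 0.99004983 * 0.70990882 - 24.8600 * 0.95408740 * 0.58438268 = 5.3199


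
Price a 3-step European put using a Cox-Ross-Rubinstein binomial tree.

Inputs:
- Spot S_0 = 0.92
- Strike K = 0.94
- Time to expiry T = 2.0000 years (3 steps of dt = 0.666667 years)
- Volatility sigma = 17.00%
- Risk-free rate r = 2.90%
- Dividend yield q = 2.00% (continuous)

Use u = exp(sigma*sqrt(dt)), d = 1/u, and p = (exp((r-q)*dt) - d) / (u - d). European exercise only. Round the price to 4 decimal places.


dt = T/N = 0.666667
u = exp(sigma*sqrt(dt)) = 1.148899; d = 1/u = 0.870398
p = (exp((r-q)*dt) - d) / (u - d) = 0.486963
Discount per step: exp(-r*dt) = 0.980852
Stock lattice S(k, i) with i counting down-moves:
  k=0: S(0,0) = 0.9200
  k=1: S(1,0) = 1.0570; S(1,1) = 0.8008
  k=2: S(2,0) = 1.2144; S(2,1) = 0.9200; S(2,2) = 0.6970
  k=3: S(3,0) = 1.3952; S(3,1) = 1.0570; S(3,2) = 0.8008; S(3,3) = 0.6067
Terminal payoffs V(N, i) = max(K - S_T, 0):
  V(3,0) = 0.000000; V(3,1) = 0.000000; V(3,2) = 0.139234; V(3,3) = 0.333345
Backward induction: V(k, i) = exp(-r*dt) * [p * V(k+1, i) + (1-p) * V(k+1, i+1)].
  V(2,0) = exp(-r*dt) * [p*0.000000 + (1-p)*0.000000] = 0.000000
  V(2,1) = exp(-r*dt) * [p*0.000000 + (1-p)*0.139234] = 0.070064
  V(2,2) = exp(-r*dt) * [p*0.139234 + (1-p)*0.333345] = 0.234247
  V(1,0) = exp(-r*dt) * [p*0.000000 + (1-p)*0.070064] = 0.035257
  V(1,1) = exp(-r*dt) * [p*0.070064 + (1-p)*0.234247] = 0.151342
  V(0,0) = exp(-r*dt) * [p*0.035257 + (1-p)*0.151342] = 0.092997

Answer: Price = V(0,0) = 0.0930


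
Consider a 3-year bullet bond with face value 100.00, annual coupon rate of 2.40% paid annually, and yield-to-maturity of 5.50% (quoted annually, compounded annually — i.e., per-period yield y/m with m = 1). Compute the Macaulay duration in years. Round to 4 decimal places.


Coupon per period c = face * coupon_rate / m = 2.400000
Periods per year m = 1; per-period yield y/m = 0.055000
Number of cashflows N = 3
Cashflows (t years, CF_t, discount factor 1/(1+y/m)^(m*t), PV):
  t = 1.0000: CF_t = 2.400000, DF = 0.947867, PV = 2.274882
  t = 2.0000: CF_t = 2.400000, DF = 0.898452, PV = 2.156286
  t = 3.0000: CF_t = 102.400000, DF = 0.851614, PV = 87.205239
Price P = sum_t PV_t = 91.636407
Macaulay numerator sum_t t * PV_t:
  t * PV_t at t = 1.0000: 2.274882
  t * PV_t at t = 2.0000: 4.312572
  t * PV_t at t = 3.0000: 261.615718
Macaulay duration D = (sum_t t * PV_t) / P = 268.203171 / 91.636407 = 2.926819

Answer: Macaulay duration = 2.9268 years


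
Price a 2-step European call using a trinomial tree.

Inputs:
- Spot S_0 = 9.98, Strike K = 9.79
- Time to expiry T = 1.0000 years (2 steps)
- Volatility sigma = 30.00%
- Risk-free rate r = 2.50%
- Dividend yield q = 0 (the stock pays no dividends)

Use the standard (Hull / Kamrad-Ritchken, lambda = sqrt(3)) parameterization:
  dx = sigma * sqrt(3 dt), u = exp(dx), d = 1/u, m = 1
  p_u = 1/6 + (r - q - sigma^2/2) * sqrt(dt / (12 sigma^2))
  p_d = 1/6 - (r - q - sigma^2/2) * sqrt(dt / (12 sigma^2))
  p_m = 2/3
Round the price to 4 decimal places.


dt = T/N = 0.500000; dx = sigma*sqrt(3*dt) = 0.367423
u = exp(dx) = 1.444009; d = 1/u = 0.692516
p_u = 0.153058, p_m = 0.666667, p_d = 0.180275
Discount per step: exp(-r*dt) = 0.987578
Stock lattice S(k, j) with j the centered position index:
  k=0: S(0,+0) = 9.9800
  k=1: S(1,-1) = 6.9113; S(1,+0) = 9.9800; S(1,+1) = 14.4112
  k=2: S(2,-2) = 4.7862; S(2,-1) = 6.9113; S(2,+0) = 9.9800; S(2,+1) = 14.4112; S(2,+2) = 20.8099
Terminal payoffs V(N, j) = max(S_T - K, 0):
  V(2,-2) = 0.000000; V(2,-1) = 0.000000; V(2,+0) = 0.190000; V(2,+1) = 4.621213; V(2,+2) = 11.019925
Backward induction: V(k, j) = exp(-r*dt) * [p_u * V(k+1, j+1) + p_m * V(k+1, j) + p_d * V(k+1, j-1)]
  V(1,-1) = exp(-r*dt) * [p_u*0.190000 + p_m*0.000000 + p_d*0.000000] = 0.028720
  V(1,+0) = exp(-r*dt) * [p_u*4.621213 + p_m*0.190000 + p_d*0.000000] = 0.823622
  V(1,+1) = exp(-r*dt) * [p_u*11.019925 + p_m*4.621213 + p_d*0.190000] = 4.742104
  V(0,+0) = exp(-r*dt) * [p_u*4.742104 + p_m*0.823622 + p_d*0.028720] = 1.264176

Answer: Price = V(0,0) = 1.2642


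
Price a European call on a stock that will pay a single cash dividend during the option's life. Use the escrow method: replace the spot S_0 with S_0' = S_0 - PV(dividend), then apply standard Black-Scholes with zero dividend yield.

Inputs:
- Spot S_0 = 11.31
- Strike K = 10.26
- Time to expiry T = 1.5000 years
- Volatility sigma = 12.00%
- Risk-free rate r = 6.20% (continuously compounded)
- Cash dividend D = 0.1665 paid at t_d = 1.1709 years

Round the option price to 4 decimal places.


Answer: Price = 1.8900

Derivation:
PV(D) = D * exp(-r * t_d) = 0.1665 * 0.92997665 = 0.15484111
S_0' = S_0 - PV(D) = 11.3100 - 0.15484111 = 11.15515889
d1 = (ln(S_0'/K) + (r + sigma^2/2)*T) / (sigma*sqrt(T)) = 1.27543047
d2 = d1 - sigma*sqrt(T) = 1.12846109
exp(-rT) = 0.91119350
N(d1) = 0.89892154; N(d2) = 0.87043738
C = S_0' * N(d1) - K * exp(-rT) * N(d2) = 11.15515889 * 0.89892154 - 10.2600 * 0.91119350 * 0.87043738 = 1.8900


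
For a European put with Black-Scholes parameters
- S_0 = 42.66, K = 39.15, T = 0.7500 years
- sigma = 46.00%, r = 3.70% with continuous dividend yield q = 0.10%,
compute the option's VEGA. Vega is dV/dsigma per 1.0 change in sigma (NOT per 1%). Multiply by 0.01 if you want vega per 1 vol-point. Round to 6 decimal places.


d1 = 0.4824923494; d2 = 0.0841206637
phi(d1) = 0.3551063465; exp(-qT) = 0.9992502812; exp(-rT) = 0.9726314943
Vega = S * exp(-qT) * phi(d1) * sqrt(T) = 42.6600 * 0.9992502812 * 0.3551063465 * 0.8660254038 = 13.109442

Answer: Vega = 13.109442


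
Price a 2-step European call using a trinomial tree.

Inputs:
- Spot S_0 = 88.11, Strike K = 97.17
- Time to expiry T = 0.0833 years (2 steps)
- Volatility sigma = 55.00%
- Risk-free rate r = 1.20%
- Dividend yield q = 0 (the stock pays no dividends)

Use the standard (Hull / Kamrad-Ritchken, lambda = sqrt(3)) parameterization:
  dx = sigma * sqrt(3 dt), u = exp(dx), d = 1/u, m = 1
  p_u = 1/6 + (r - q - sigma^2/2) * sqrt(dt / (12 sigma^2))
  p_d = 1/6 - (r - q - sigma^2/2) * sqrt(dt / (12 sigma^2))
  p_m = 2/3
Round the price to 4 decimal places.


Answer: Price = V(0,0) = 2.7456

Derivation:
dt = T/N = 0.041650; dx = sigma*sqrt(3*dt) = 0.194415
u = exp(dx) = 1.214601; d = 1/u = 0.823316
p_u = 0.151751, p_m = 0.666667, p_d = 0.181583
Discount per step: exp(-r*dt) = 0.999500
Stock lattice S(k, j) with j the centered position index:
  k=0: S(0,+0) = 88.1100
  k=1: S(1,-1) = 72.5424; S(1,+0) = 88.1100; S(1,+1) = 107.0185
  k=2: S(2,-2) = 59.7253; S(2,-1) = 72.5424; S(2,+0) = 88.1100; S(2,+1) = 107.0185; S(2,+2) = 129.9847
Terminal payoffs V(N, j) = max(S_T - K, 0):
  V(2,-2) = 0.000000; V(2,-1) = 0.000000; V(2,+0) = 0.000000; V(2,+1) = 9.848477; V(2,+2) = 32.814729
Backward induction: V(k, j) = exp(-r*dt) * [p_u * V(k+1, j+1) + p_m * V(k+1, j) + p_d * V(k+1, j-1)]
  V(1,-1) = exp(-r*dt) * [p_u*0.000000 + p_m*0.000000 + p_d*0.000000] = 0.000000
  V(1,+0) = exp(-r*dt) * [p_u*9.848477 + p_m*0.000000 + p_d*0.000000] = 1.493767
  V(1,+1) = exp(-r*dt) * [p_u*32.814729 + p_m*9.848477 + p_d*0.000000] = 11.539543
  V(0,+0) = exp(-r*dt) * [p_u*11.539543 + p_m*1.493767 + p_d*0.000000] = 2.745607


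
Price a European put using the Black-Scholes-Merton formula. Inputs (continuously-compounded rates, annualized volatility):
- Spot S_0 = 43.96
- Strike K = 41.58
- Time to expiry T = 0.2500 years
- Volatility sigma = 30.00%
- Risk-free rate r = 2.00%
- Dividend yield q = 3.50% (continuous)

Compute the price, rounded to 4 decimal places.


d1 = (ln(S/K) + (r - q + 0.5*sigma^2) * T) / (sigma * sqrt(T)) = 0.42107231
d2 = d1 - sigma * sqrt(T) = 0.27107231
exp(-rT) = 0.99501248; exp(-qT) = 0.99128817
P = K * exp(-rT) * N(-d2) - S_0 * exp(-qT) * N(-d1)
N(-d1) = 0.33685114; N(-d2) = 0.39316771
P = 41.5800 * 0.99501248 * 0.39316771 - 43.9600 * 0.99128817 * 0.33685114 = 1.5874

Answer: Price = 1.5874


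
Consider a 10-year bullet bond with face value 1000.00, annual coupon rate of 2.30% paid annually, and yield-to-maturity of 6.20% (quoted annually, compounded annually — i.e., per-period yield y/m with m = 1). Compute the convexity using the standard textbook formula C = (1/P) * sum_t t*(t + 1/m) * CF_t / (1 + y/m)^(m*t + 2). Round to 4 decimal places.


Answer: Convexity = 82.6093

Derivation:
Coupon per period c = face * coupon_rate / m = 23.000000
Periods per year m = 1; per-period yield y/m = 0.062000
Number of cashflows N = 10
Cashflows (t years, CF_t, discount factor 1/(1+y/m)^(m*t), PV):
  t = 1.0000: CF_t = 23.000000, DF = 0.941620, PV = 21.657250
  t = 2.0000: CF_t = 23.000000, DF = 0.886647, PV = 20.392891
  t = 3.0000: CF_t = 23.000000, DF = 0.834885, PV = 19.202346
  t = 4.0000: CF_t = 23.000000, DF = 0.786144, PV = 18.081305
  t = 5.0000: CF_t = 23.000000, DF = 0.740248, PV = 17.025711
  t = 6.0000: CF_t = 23.000000, DF = 0.697032, PV = 16.031743
  t = 7.0000: CF_t = 23.000000, DF = 0.656339, PV = 15.095803
  t = 8.0000: CF_t = 23.000000, DF = 0.618022, PV = 14.214504
  t = 9.0000: CF_t = 23.000000, DF = 0.581942, PV = 13.384655
  t = 10.0000: CF_t = 1023.000000, DF = 0.547968, PV = 560.570793
Price P = sum_t PV_t = 715.657001
Convexity numerator sum_t t*(t + 1/m) * CF_t / (1+y/m)^(m*t + 2):
  t = 1.0000: term = 38.404692
  t = 2.0000: term = 108.487829
  t = 3.0000: term = 204.308530
  t = 4.0000: term = 320.634855
  t = 5.0000: term = 452.874089
  t = 6.0000: term = 597.009157
  t = 7.0000: term = 749.540687
  t = 8.0000: term = 907.434245
  t = 9.0000: term = 1068.072323
  t = 10.0000: term = 54673.152692
Convexity = (1/P) * sum = 59119.919099 / 715.657001 = 82.609293


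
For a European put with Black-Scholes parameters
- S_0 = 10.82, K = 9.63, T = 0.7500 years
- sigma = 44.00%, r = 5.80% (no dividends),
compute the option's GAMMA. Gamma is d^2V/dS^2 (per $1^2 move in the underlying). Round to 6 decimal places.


Answer: Gamma = 0.080312

Derivation:
d1 = 0.6104509348; d2 = 0.2293997571
phi(d1) = 0.3311235518; exp(-qT) = 1.0000000000; exp(-rT) = 0.9574325541
Gamma = exp(-qT) * phi(d1) / (S * sigma * sqrt(T)) = 1.0000000000 * 0.3311235518 / (10.8200 * 0.4400 * 0.8660254038) = 0.080312


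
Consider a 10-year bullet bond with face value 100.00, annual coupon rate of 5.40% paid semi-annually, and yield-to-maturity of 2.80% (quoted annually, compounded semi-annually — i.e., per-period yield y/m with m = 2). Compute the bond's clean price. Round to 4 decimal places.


Answer: Price = 122.5408

Derivation:
Coupon per period c = face * coupon_rate / m = 2.700000
Periods per year m = 2; per-period yield y/m = 0.014000
Number of cashflows N = 20
Cashflows (t years, CF_t, discount factor 1/(1+y/m)^(m*t), PV):
  t = 0.5000: CF_t = 2.700000, DF = 0.986193, PV = 2.662722
  t = 1.0000: CF_t = 2.700000, DF = 0.972577, PV = 2.625958
  t = 1.5000: CF_t = 2.700000, DF = 0.959149, PV = 2.589703
  t = 2.0000: CF_t = 2.700000, DF = 0.945906, PV = 2.553947
  t = 2.5000: CF_t = 2.700000, DF = 0.932847, PV = 2.518686
  t = 3.0000: CF_t = 2.700000, DF = 0.919967, PV = 2.483911
  t = 3.5000: CF_t = 2.700000, DF = 0.907265, PV = 2.449616
  t = 4.0000: CF_t = 2.700000, DF = 0.894739, PV = 2.415795
  t = 4.5000: CF_t = 2.700000, DF = 0.882386, PV = 2.382441
  t = 5.0000: CF_t = 2.700000, DF = 0.870203, PV = 2.349547
  t = 5.5000: CF_t = 2.700000, DF = 0.858188, PV = 2.317108
  t = 6.0000: CF_t = 2.700000, DF = 0.846339, PV = 2.285116
  t = 6.5000: CF_t = 2.700000, DF = 0.834654, PV = 2.253566
  t = 7.0000: CF_t = 2.700000, DF = 0.823130, PV = 2.222452
  t = 7.5000: CF_t = 2.700000, DF = 0.811766, PV = 2.191767
  t = 8.0000: CF_t = 2.700000, DF = 0.800558, PV = 2.161506
  t = 8.5000: CF_t = 2.700000, DF = 0.789505, PV = 2.131663
  t = 9.0000: CF_t = 2.700000, DF = 0.778604, PV = 2.102232
  t = 9.5000: CF_t = 2.700000, DF = 0.767854, PV = 2.073207
  t = 10.0000: CF_t = 102.700000, DF = 0.757253, PV = 77.769865
Price P = sum_t PV_t = 122.540809


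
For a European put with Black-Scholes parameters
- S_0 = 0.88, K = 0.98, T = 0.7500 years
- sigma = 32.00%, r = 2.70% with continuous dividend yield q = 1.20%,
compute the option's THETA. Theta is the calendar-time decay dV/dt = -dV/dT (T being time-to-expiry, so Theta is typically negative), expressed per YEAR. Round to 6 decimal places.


d1 = -0.2092197005; d2 = -0.4863478297
phi(d1) = 0.3903057102; exp(-qT) = 0.9910403788; exp(-rT) = 0.9799536543
Theta = -S*exp(-qT)*phi(d1)*sigma/(2*sqrt(T)) + r*K*exp(-rT)*N(-d2) - q*S*exp(-qT)*N(-d1)
N(-d1) = 0.5828616330; N(-d2) = 0.6866397135; sqrt(T) = 0.8660254038
Term 1 = -0.8800 * 0.9910403788 * 0.3903057102 * 0.3200 / (2 * 0.8660254038) = -0.0628880716
Term 2 = 0.0270 * 0.9800 * 0.9799536543 * 0.6866397135 = 0.0178042751
Term 3 = -0.0120 * 0.8800 * 0.9910403788 * 0.5828616330 = -0.0060998722
Theta = -0.0628880716 + (0.0178042751) + (-0.0060998722) = -0.051184

Answer: Theta = -0.051184


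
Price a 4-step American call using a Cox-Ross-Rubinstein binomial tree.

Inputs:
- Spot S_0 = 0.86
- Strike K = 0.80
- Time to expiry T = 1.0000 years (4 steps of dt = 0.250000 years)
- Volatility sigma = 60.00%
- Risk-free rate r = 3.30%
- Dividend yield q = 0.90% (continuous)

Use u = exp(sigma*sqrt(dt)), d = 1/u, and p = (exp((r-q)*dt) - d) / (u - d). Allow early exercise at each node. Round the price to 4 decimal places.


Answer: Price = V(0,0) = 0.2309

Derivation:
dt = T/N = 0.250000
u = exp(sigma*sqrt(dt)) = 1.349859; d = 1/u = 0.740818
p = (exp((r-q)*dt) - d) / (u - d) = 0.435439
Discount per step: exp(-r*dt) = 0.991784
Stock lattice S(k, i) with i counting down-moves:
  k=0: S(0,0) = 0.8600
  k=1: S(1,0) = 1.1609; S(1,1) = 0.6371
  k=2: S(2,0) = 1.5670; S(2,1) = 0.8600; S(2,2) = 0.4720
  k=3: S(3,0) = 2.1153; S(3,1) = 1.1609; S(3,2) = 0.6371; S(3,3) = 0.3496
  k=4: S(4,0) = 2.8553; S(4,1) = 1.5670; S(4,2) = 0.8600; S(4,3) = 0.4720; S(4,4) = 0.2590
Terminal payoffs V(N, i) = max(S_T - K, 0):
  V(4,0) = 2.055301; V(4,1) = 0.767022; V(4,2) = 0.060000; V(4,3) = 0.000000; V(4,4) = 0.000000
Backward induction: V(k, i) = exp(-r*dt) * [p * V(k+1, i) + (1-p) * V(k+1, i+1)]; then take max(V_cont, immediate exercise) for American.
  V(3,0) = exp(-r*dt) * [p*2.055301 + (1-p)*0.767022] = 1.317078; exercise = 1.315259; V(3,0) = max -> 1.317078
  V(3,1) = exp(-r*dt) * [p*0.767022 + (1-p)*0.060000] = 0.364842; exercise = 0.360879; V(3,1) = max -> 0.364842
  V(3,2) = exp(-r*dt) * [p*0.060000 + (1-p)*0.000000] = 0.025912; exercise = 0.000000; V(3,2) = max -> 0.025912
  V(3,3) = exp(-r*dt) * [p*0.000000 + (1-p)*0.000000] = 0.000000; exercise = 0.000000; V(3,3) = max -> 0.000000
  V(2,0) = exp(-r*dt) * [p*1.317078 + (1-p)*0.364842] = 0.773078; exercise = 0.767022; V(2,0) = max -> 0.773078
  V(2,1) = exp(-r*dt) * [p*0.364842 + (1-p)*0.025912] = 0.172070; exercise = 0.060000; V(2,1) = max -> 0.172070
  V(2,2) = exp(-r*dt) * [p*0.025912 + (1-p)*0.000000] = 0.011190; exercise = 0.000000; V(2,2) = max -> 0.011190
  V(1,0) = exp(-r*dt) * [p*0.773078 + (1-p)*0.172070] = 0.430208; exercise = 0.360879; V(1,0) = max -> 0.430208
  V(1,1) = exp(-r*dt) * [p*0.172070 + (1-p)*0.011190] = 0.080576; exercise = 0.000000; V(1,1) = max -> 0.080576
  V(0,0) = exp(-r*dt) * [p*0.430208 + (1-p)*0.080576] = 0.230906; exercise = 0.060000; V(0,0) = max -> 0.230906


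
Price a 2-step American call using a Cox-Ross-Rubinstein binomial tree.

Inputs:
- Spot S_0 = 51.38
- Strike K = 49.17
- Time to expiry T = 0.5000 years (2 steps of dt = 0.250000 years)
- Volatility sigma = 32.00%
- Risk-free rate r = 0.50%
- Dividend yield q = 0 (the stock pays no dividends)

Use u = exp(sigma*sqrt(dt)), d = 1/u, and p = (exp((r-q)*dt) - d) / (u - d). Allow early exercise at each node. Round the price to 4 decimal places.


Answer: Price = V(0,0) = 5.7320

Derivation:
dt = T/N = 0.250000
u = exp(sigma*sqrt(dt)) = 1.173511; d = 1/u = 0.852144
p = (exp((r-q)*dt) - d) / (u - d) = 0.463977
Discount per step: exp(-r*dt) = 0.998751
Stock lattice S(k, i) with i counting down-moves:
  k=0: S(0,0) = 51.3800
  k=1: S(1,0) = 60.2950; S(1,1) = 43.7831
  k=2: S(2,0) = 70.7568; S(2,1) = 51.3800; S(2,2) = 37.3095
Terminal payoffs V(N, i) = max(S_T - K, 0):
  V(2,0) = 21.586825; V(2,1) = 2.210000; V(2,2) = 0.000000
Backward induction: V(k, i) = exp(-r*dt) * [p * V(k+1, i) + (1-p) * V(k+1, i+1)]; then take max(V_cont, immediate exercise) for American.
  V(1,0) = exp(-r*dt) * [p*21.586825 + (1-p)*2.210000] = 11.186413; exercise = 11.124989; V(1,0) = max -> 11.186413
  V(1,1) = exp(-r*dt) * [p*2.210000 + (1-p)*0.000000] = 1.024109; exercise = 0.000000; V(1,1) = max -> 1.024109
  V(0,0) = exp(-r*dt) * [p*11.186413 + (1-p)*1.024109] = 5.732016; exercise = 2.210000; V(0,0) = max -> 5.732016


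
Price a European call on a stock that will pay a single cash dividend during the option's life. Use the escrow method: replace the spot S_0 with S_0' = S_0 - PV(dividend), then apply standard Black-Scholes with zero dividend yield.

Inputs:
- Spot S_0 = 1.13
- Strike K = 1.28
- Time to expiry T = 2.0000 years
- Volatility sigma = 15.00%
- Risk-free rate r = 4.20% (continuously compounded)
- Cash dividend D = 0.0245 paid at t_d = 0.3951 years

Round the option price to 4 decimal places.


Answer: Price = 0.0650

Derivation:
PV(D) = D * exp(-r * t_d) = 0.0245 * 0.98354273 = 0.02409680
S_0' = S_0 - PV(D) = 1.1300 - 0.02409680 = 1.10590320
d1 = (ln(S_0'/K) + (r + sigma^2/2)*T) / (sigma*sqrt(T)) = -0.18713674
d2 = d1 - sigma*sqrt(T) = -0.39926878
exp(-rT) = 0.91943126
N(d1) = 0.42577671; N(d2) = 0.34484758
C = S_0' * N(d1) - K * exp(-rT) * N(d2) = 1.10590320 * 0.42577671 - 1.2800 * 0.91943126 * 0.34484758 = 0.0650


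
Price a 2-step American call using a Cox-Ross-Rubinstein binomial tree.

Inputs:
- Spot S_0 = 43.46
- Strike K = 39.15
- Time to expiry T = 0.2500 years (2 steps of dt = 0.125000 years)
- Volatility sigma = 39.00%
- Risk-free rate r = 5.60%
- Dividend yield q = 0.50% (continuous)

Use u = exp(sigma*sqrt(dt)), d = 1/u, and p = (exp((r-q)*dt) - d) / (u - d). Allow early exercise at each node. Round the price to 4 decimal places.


Answer: Price = V(0,0) = 6.3891

Derivation:
dt = T/N = 0.125000
u = exp(sigma*sqrt(dt)) = 1.147844; d = 1/u = 0.871198
p = (exp((r-q)*dt) - d) / (u - d) = 0.488701
Discount per step: exp(-r*dt) = 0.993024
Stock lattice S(k, i) with i counting down-moves:
  k=0: S(0,0) = 43.4600
  k=1: S(1,0) = 49.8853; S(1,1) = 37.8623
  k=2: S(2,0) = 57.2606; S(2,1) = 43.4600; S(2,2) = 32.9855
Terminal payoffs V(N, i) = max(S_T - K, 0):
  V(2,0) = 18.110591; V(2,1) = 4.310000; V(2,2) = 0.000000
Backward induction: V(k, i) = exp(-r*dt) * [p * V(k+1, i) + (1-p) * V(k+1, i+1)]; then take max(V_cont, immediate exercise) for American.
  V(1,0) = exp(-r*dt) * [p*18.110591 + (1-p)*4.310000] = 10.977246; exercise = 10.735321; V(1,0) = max -> 10.977246
  V(1,1) = exp(-r*dt) * [p*4.310000 + (1-p)*0.000000] = 2.091607; exercise = 0.000000; V(1,1) = max -> 2.091607
  V(0,0) = exp(-r*dt) * [p*10.977246 + (1-p)*2.091607] = 6.389142; exercise = 4.310000; V(0,0) = max -> 6.389142


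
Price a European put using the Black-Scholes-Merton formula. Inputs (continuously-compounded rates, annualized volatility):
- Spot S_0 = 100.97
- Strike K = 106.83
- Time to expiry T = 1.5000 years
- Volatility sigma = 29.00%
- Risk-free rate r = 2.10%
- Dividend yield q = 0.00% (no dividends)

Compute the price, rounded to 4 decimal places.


d1 = (ln(S/K) + (r - q + 0.5*sigma^2) * T) / (sigma * sqrt(T)) = 0.10743872
d2 = d1 - sigma * sqrt(T) = -0.24773729
exp(-rT) = 0.96899096; exp(-qT) = 1.00000000
P = K * exp(-rT) * N(-d2) - S_0 * exp(-qT) * N(-d1)
N(-d1) = 0.45722047; N(-d2) = 0.59783116
P = 106.8300 * 0.96899096 * 0.59783116 - 100.9700 * 1.00000000 * 0.45722047 = 15.7203

Answer: Price = 15.7203


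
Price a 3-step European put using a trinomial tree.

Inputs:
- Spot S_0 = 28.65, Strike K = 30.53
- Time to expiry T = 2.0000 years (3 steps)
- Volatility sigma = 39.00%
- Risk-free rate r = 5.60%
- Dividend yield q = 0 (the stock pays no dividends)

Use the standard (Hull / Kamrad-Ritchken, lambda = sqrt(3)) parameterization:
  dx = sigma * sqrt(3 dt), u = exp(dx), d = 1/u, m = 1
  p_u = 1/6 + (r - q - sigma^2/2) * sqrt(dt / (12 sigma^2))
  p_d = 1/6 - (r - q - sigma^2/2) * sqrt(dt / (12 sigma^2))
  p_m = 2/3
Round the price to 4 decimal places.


dt = T/N = 0.666667; dx = sigma*sqrt(3*dt) = 0.551543
u = exp(dx) = 1.735930; d = 1/u = 0.576060
p_u = 0.154549, p_m = 0.666667, p_d = 0.178784
Discount per step: exp(-r*dt) = 0.963355
Stock lattice S(k, j) with j the centered position index:
  k=0: S(0,+0) = 28.6500
  k=1: S(1,-1) = 16.5041; S(1,+0) = 28.6500; S(1,+1) = 49.7344
  k=2: S(2,-2) = 9.5074; S(2,-1) = 16.5041; S(2,+0) = 28.6500; S(2,+1) = 49.7344; S(2,+2) = 86.3354
  k=3: S(3,-3) = 5.4768; S(3,-2) = 9.5074; S(3,-1) = 16.5041; S(3,+0) = 28.6500; S(3,+1) = 49.7344; S(3,+2) = 86.3354; S(3,+3) = 149.8723
Terminal payoffs V(N, j) = max(K - S_T, 0):
  V(3,-3) = 25.053186; V(3,-2) = 21.022634; V(3,-1) = 14.025878; V(3,+0) = 1.880000; V(3,+1) = 0.000000; V(3,+2) = 0.000000; V(3,+3) = 0.000000
Backward induction: V(k, j) = exp(-r*dt) * [p_u * V(k+1, j+1) + p_m * V(k+1, j) + p_d * V(k+1, j-1)]
  V(2,-2) = exp(-r*dt) * [p_u*14.025878 + p_m*21.022634 + p_d*25.053186] = 19.904735
  V(2,-1) = exp(-r*dt) * [p_u*1.880000 + p_m*14.025878 + p_d*21.022634] = 12.908622
  V(2,+0) = exp(-r*dt) * [p_u*0.000000 + p_m*1.880000 + p_d*14.025878] = 3.623119
  V(2,+1) = exp(-r*dt) * [p_u*0.000000 + p_m*0.000000 + p_d*1.880000] = 0.323797
  V(2,+2) = exp(-r*dt) * [p_u*0.000000 + p_m*0.000000 + p_d*0.000000] = 0.000000
  V(1,-1) = exp(-r*dt) * [p_u*3.623119 + p_m*12.908622 + p_d*19.904735] = 12.258065
  V(1,+0) = exp(-r*dt) * [p_u*0.323797 + p_m*3.623119 + p_d*12.908622] = 4.598394
  V(1,+1) = exp(-r*dt) * [p_u*0.000000 + p_m*0.323797 + p_d*3.623119] = 0.831974
  V(0,+0) = exp(-r*dt) * [p_u*0.831974 + p_m*4.598394 + p_d*12.258065] = 5.188365

Answer: Price = V(0,0) = 5.1884


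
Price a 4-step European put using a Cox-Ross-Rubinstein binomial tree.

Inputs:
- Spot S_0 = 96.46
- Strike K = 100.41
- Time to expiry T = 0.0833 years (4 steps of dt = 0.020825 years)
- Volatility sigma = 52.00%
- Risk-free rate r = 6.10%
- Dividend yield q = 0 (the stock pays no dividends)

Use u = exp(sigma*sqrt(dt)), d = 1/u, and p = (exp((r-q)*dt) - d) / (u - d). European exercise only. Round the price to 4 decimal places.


Answer: Price = V(0,0) = 7.9305

Derivation:
dt = T/N = 0.020825
u = exp(sigma*sqrt(dt)) = 1.077928; d = 1/u = 0.927706
p = (exp((r-q)*dt) - d) / (u - d) = 0.489710
Discount per step: exp(-r*dt) = 0.998730
Stock lattice S(k, i) with i counting down-moves:
  k=0: S(0,0) = 96.4600
  k=1: S(1,0) = 103.9769; S(1,1) = 89.4865
  k=2: S(2,0) = 112.0796; S(2,1) = 96.4600; S(2,2) = 83.0172
  k=3: S(3,0) = 120.8137; S(3,1) = 103.9769; S(3,2) = 89.4865; S(3,3) = 77.0155
  k=4: S(4,0) = 130.2285; S(4,1) = 112.0796; S(4,2) = 96.4600; S(4,3) = 83.0172; S(4,4) = 71.4477
Terminal payoffs V(N, i) = max(K - S_T, 0):
  V(4,0) = 0.000000; V(4,1) = 0.000000; V(4,2) = 3.950000; V(4,3) = 17.392837; V(4,4) = 28.962256
Backward induction: V(k, i) = exp(-r*dt) * [p * V(k+1, i) + (1-p) * V(k+1, i+1)].
  V(3,0) = exp(-r*dt) * [p*0.000000 + (1-p)*0.000000] = 0.000000
  V(3,1) = exp(-r*dt) * [p*0.000000 + (1-p)*3.950000] = 2.013085
  V(3,2) = exp(-r*dt) * [p*3.950000 + (1-p)*17.392837] = 10.796017
  V(3,3) = exp(-r*dt) * [p*17.392837 + (1-p)*28.962256] = 23.267016
  V(2,0) = exp(-r*dt) * [p*0.000000 + (1-p)*2.013085] = 1.025952
  V(2,1) = exp(-r*dt) * [p*2.013085 + (1-p)*10.796017] = 6.486679
  V(2,2) = exp(-r*dt) * [p*10.796017 + (1-p)*23.267016] = 17.138054
  V(1,0) = exp(-r*dt) * [p*1.025952 + (1-p)*6.486679] = 3.807665
  V(1,1) = exp(-r*dt) * [p*6.486679 + (1-p)*17.138054] = 11.906830
  V(0,0) = exp(-r*dt) * [p*3.807665 + (1-p)*11.906830] = 7.930504


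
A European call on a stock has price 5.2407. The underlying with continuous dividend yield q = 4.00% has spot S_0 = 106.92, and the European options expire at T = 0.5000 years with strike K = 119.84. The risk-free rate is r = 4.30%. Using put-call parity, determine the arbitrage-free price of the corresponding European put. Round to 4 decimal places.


Answer: Put price = 17.7288

Derivation:
Put-call parity: C - P = S_0 * exp(-qT) - K * exp(-rT).
S_0 * exp(-qT) = 106.9200 * 0.98019867 = 104.80284215
K * exp(-rT) = 119.8400 * 0.97872948 = 117.29094058
P = C - S*exp(-qT) + K*exp(-rT)
P = 5.2407 - 104.80284215 + 117.29094058 = 17.7288


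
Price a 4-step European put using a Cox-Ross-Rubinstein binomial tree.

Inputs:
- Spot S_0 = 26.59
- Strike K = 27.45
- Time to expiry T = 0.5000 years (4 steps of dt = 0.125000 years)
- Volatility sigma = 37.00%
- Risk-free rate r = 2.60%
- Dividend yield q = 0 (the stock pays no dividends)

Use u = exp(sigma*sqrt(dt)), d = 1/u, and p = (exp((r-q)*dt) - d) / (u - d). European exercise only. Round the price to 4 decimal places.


Answer: Price = V(0,0) = 3.0249

Derivation:
dt = T/N = 0.125000
u = exp(sigma*sqrt(dt)) = 1.139757; d = 1/u = 0.877380
p = (exp((r-q)*dt) - d) / (u - d) = 0.479750
Discount per step: exp(-r*dt) = 0.996755
Stock lattice S(k, i) with i counting down-moves:
  k=0: S(0,0) = 26.5900
  k=1: S(1,0) = 30.3061; S(1,1) = 23.3295
  k=2: S(2,0) = 34.5416; S(2,1) = 26.5900; S(2,2) = 20.4689
  k=3: S(3,0) = 39.3690; S(3,1) = 30.3061; S(3,2) = 23.3295; S(3,3) = 17.9590
  k=4: S(4,0) = 44.8711; S(4,1) = 34.5416; S(4,2) = 26.5900; S(4,3) = 20.4689; S(4,4) = 15.7569
Terminal payoffs V(N, i) = max(K - S_T, 0):
  V(4,0) = 0.000000; V(4,1) = 0.000000; V(4,2) = 0.860000; V(4,3) = 6.981120; V(4,4) = 11.693134
Backward induction: V(k, i) = exp(-r*dt) * [p * V(k+1, i) + (1-p) * V(k+1, i+1)].
  V(3,0) = exp(-r*dt) * [p*0.000000 + (1-p)*0.000000] = 0.000000
  V(3,1) = exp(-r*dt) * [p*0.000000 + (1-p)*0.860000] = 0.445963
  V(3,2) = exp(-r*dt) * [p*0.860000 + (1-p)*6.981120] = 4.031390
  V(3,3) = exp(-r*dt) * [p*6.981120 + (1-p)*11.693134] = 9.401940
  V(2,0) = exp(-r*dt) * [p*0.000000 + (1-p)*0.445963] = 0.231260
  V(2,1) = exp(-r*dt) * [p*0.445963 + (1-p)*4.031390] = 2.303783
  V(2,2) = exp(-r*dt) * [p*4.031390 + (1-p)*9.401940] = 6.803273
  V(1,0) = exp(-r*dt) * [p*0.231260 + (1-p)*2.303783] = 1.305241
  V(1,1) = exp(-r*dt) * [p*2.303783 + (1-p)*6.803273] = 4.629573
  V(0,0) = exp(-r*dt) * [p*1.305241 + (1-p)*4.629573] = 3.024879


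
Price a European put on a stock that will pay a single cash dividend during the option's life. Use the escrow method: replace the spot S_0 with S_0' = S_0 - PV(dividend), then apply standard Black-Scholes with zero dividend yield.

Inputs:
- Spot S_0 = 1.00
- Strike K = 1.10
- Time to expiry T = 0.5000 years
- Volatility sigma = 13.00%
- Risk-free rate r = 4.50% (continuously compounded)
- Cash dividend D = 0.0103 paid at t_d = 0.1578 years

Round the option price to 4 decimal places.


PV(D) = D * exp(-r * t_d) = 0.0103 * 0.99292415 = 0.01022712
S_0' = S_0 - PV(D) = 1.0000 - 0.01022712 = 0.98977288
d1 = (ln(S_0'/K) + (r + sigma^2/2)*T) / (sigma*sqrt(T)) = -0.85793761
d2 = d1 - sigma*sqrt(T) = -0.94986149
exp(-rT) = 0.97775124
N(-d1) = 0.80453654; N(-d2) = 0.82890868
P = K * exp(-rT) * N(-d2) - S_0' * N(-d1) = 1.1000 * 0.97775124 * 0.82890868 - 0.98977288 * 0.80453654 = 0.0952

Answer: Price = 0.0952


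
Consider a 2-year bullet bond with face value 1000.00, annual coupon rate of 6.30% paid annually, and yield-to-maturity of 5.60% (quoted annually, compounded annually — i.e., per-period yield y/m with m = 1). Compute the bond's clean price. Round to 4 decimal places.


Coupon per period c = face * coupon_rate / m = 63.000000
Periods per year m = 1; per-period yield y/m = 0.056000
Number of cashflows N = 2
Cashflows (t years, CF_t, discount factor 1/(1+y/m)^(m*t), PV):
  t = 1.0000: CF_t = 63.000000, DF = 0.946970, PV = 59.659091
  t = 2.0000: CF_t = 1063.000000, DF = 0.896752, PV = 953.246958
Price P = sum_t PV_t = 1012.906049

Answer: Price = 1012.9060


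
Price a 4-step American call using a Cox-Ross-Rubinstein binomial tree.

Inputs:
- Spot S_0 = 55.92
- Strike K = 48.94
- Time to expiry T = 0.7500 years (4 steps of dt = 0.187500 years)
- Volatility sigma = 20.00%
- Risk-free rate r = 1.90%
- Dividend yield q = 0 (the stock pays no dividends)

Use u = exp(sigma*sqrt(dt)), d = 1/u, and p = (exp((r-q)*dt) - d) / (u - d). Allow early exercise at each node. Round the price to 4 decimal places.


Answer: Price = V(0,0) = 8.7296

Derivation:
dt = T/N = 0.187500
u = exp(sigma*sqrt(dt)) = 1.090463; d = 1/u = 0.917042
p = (exp((r-q)*dt) - d) / (u - d) = 0.498942
Discount per step: exp(-r*dt) = 0.996444
Stock lattice S(k, i) with i counting down-moves:
  k=0: S(0,0) = 55.9200
  k=1: S(1,0) = 60.9787; S(1,1) = 51.2810
  k=2: S(2,0) = 66.4950; S(2,1) = 55.9200; S(2,2) = 47.0268
  k=3: S(3,0) = 72.5104; S(3,1) = 60.9787; S(3,2) = 51.2810; S(3,3) = 43.1255
  k=4: S(4,0) = 79.0699; S(4,1) = 66.4950; S(4,2) = 55.9200; S(4,3) = 47.0268; S(4,4) = 39.5479
Terminal payoffs V(N, i) = max(S_T - K, 0):
  V(4,0) = 30.129899; V(4,1) = 17.555028; V(4,2) = 6.980000; V(4,3) = 0.000000; V(4,4) = 0.000000
Backward induction: V(k, i) = exp(-r*dt) * [p * V(k+1, i) + (1-p) * V(k+1, i+1)]; then take max(V_cont, immediate exercise) for American.
  V(3,0) = exp(-r*dt) * [p*30.129899 + (1-p)*17.555028] = 23.744418; exercise = 23.570380; V(3,0) = max -> 23.744418
  V(3,1) = exp(-r*dt) * [p*17.555028 + (1-p)*6.980000] = 12.212740; exercise = 12.038701; V(3,1) = max -> 12.212740
  V(3,2) = exp(-r*dt) * [p*6.980000 + (1-p)*0.000000] = 3.470230; exercise = 2.340961; V(3,2) = max -> 3.470230
  V(3,3) = exp(-r*dt) * [p*0.000000 + (1-p)*0.000000] = 0.000000; exercise = 0.000000; V(3,3) = max -> 0.000000
  V(2,0) = exp(-r*dt) * [p*23.744418 + (1-p)*12.212740] = 17.902486; exercise = 17.555028; V(2,0) = max -> 17.902486
  V(2,1) = exp(-r*dt) * [p*12.212740 + (1-p)*3.470230] = 7.804382; exercise = 6.980000; V(2,1) = max -> 7.804382
  V(2,2) = exp(-r*dt) * [p*3.470230 + (1-p)*0.000000] = 1.725286; exercise = 0.000000; V(2,2) = max -> 1.725286
  V(1,0) = exp(-r*dt) * [p*17.902486 + (1-p)*7.804382] = 12.797079; exercise = 12.038701; V(1,0) = max -> 12.797079
  V(1,1) = exp(-r*dt) * [p*7.804382 + (1-p)*1.725286] = 4.741480; exercise = 2.340961; V(1,1) = max -> 4.741480
  V(0,0) = exp(-r*dt) * [p*12.797079 + (1-p)*4.741480] = 8.729601; exercise = 6.980000; V(0,0) = max -> 8.729601


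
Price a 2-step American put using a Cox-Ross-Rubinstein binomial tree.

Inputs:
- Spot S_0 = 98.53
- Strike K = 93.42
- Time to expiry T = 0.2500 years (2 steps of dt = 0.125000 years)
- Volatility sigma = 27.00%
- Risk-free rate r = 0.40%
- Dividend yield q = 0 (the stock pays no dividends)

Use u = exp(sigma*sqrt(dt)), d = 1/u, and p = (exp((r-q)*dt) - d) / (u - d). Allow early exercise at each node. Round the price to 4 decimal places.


dt = T/N = 0.125000
u = exp(sigma*sqrt(dt)) = 1.100164; d = 1/u = 0.908955
p = (exp((r-q)*dt) - d) / (u - d) = 0.478769
Discount per step: exp(-r*dt) = 0.999500
Stock lattice S(k, i) with i counting down-moves:
  k=0: S(0,0) = 98.5300
  k=1: S(1,0) = 108.3992; S(1,1) = 89.5594
  k=2: S(2,0) = 119.2569; S(2,1) = 98.5300; S(2,2) = 81.4055
Terminal payoffs V(N, i) = max(K - S_T, 0):
  V(2,0) = 0.000000; V(2,1) = 0.000000; V(2,2) = 12.014549
Backward induction: V(k, i) = exp(-r*dt) * [p * V(k+1, i) + (1-p) * V(k+1, i+1)]; then take max(V_cont, immediate exercise) for American.
  V(1,0) = exp(-r*dt) * [p*0.000000 + (1-p)*0.000000] = 0.000000; exercise = 0.000000; V(1,0) = max -> 0.000000
  V(1,1) = exp(-r*dt) * [p*0.000000 + (1-p)*12.014549] = 6.259227; exercise = 3.860639; V(1,1) = max -> 6.259227
  V(0,0) = exp(-r*dt) * [p*0.000000 + (1-p)*6.259227] = 3.260873; exercise = 0.000000; V(0,0) = max -> 3.260873

Answer: Price = V(0,0) = 3.2609
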